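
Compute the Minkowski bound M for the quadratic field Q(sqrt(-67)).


d = -67, d mod 4 = 1, so disc(K) = d = -67; |disc(K)| = 67
Imaginary quadratic field, so n = 2, s = r2 = 1, r1 = 0
M = (n!/n^n) * (4/pi)^s * sqrt(|disc(K)|) = (2!/2^2) * (4/pi)^1 * sqrt(67)
= 0.5 * 1.273240 * 8.185353
= 5.2110

5.2110


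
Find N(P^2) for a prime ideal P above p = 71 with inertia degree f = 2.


N(P^a) = p^(a*f)
= 71^(2*2)
= 71^4
= 25411681

25411681


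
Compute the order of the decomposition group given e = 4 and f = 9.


|D_P| = e * f
= 4 * 9
= 36

36


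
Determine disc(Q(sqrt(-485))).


For K = Q(sqrt(d)) with d squarefree: disc(K) = d if d = 1 mod 4, and disc(K) = 4d if d = 2 or 3 mod 4.
Here d = -485, and d mod 4 = 3.
d = 3 mod 4, not 1 (O_K = Z[sqrt(d)]), so disc(K) = 4d = 4 * (-485) = -1940

-1940


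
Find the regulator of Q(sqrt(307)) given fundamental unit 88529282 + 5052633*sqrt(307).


epsilon = 88529282 + 5052633*sqrt(307)
= 1.7706e+08
R = ln(1.7706e+08)
= 18.9920

18.9920


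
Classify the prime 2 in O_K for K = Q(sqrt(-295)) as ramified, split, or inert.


K = Q(sqrt(-295)). Since d mod 4 = 1, disc(K) = -295.
Check p | disc: -295 mod 2 = 1.
p=2 does not divide disc (d is 1 mod 4). 2 splits iff d = 1 mod 8.
d mod 8 = 1, so (d/2) = 1.
(d/p) = 1, so p splits: (p) = P*P' with e=1, f=1, g=2.
Therefore p is split.

split


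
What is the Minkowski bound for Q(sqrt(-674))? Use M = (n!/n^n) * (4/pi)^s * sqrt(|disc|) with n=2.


d = -674, d mod 4 = 2, so disc(K) = 4d = -2696; |disc(K)| = 2696
Imaginary quadratic field, so n = 2, s = r2 = 1, r1 = 0
M = (n!/n^n) * (4/pi)^s * sqrt(|disc(K)|) = (2!/2^2) * (4/pi)^1 * sqrt(2696)
= 0.5 * 1.273240 * 51.923020
= 33.0552

33.0552


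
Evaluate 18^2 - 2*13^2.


x^2 - d*y^2
= 18^2 - 2*13^2
= 324 - 338
= -14

-14


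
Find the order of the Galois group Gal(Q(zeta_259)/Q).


|Gal(Q(zeta_259)/Q)| = phi(259)
= 216

216


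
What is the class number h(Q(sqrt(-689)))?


K = Q(sqrt(-689)). d mod 4 = 3, so D = disc(K) = 4d = -2756
h(K) equals the number of primitive reduced positive-definite forms (a, b, c) = a*x^2 + b*x*y + c*y^2 with b^2 - 4ac = D,
where reduced means |b| <= a <= c, with b >= 0 whenever |b| = a or a = c, and primitive means gcd(a, b, c) = 1.
Reduced forces 3a^2 <= |D| = 2756, so 1 <= a <= 30; b must have the parity of D, and c = (b^2 - D)/(4a) must be an integer >= a.
Enumerate a = 1..30, b in [-a, a]:
  a=1: (1, 0, 689)  [1]
  a=2: (2, 2, 345)  [1]
  a=3: (3, -2, 230), (3, 2, 230)  [2]
  a=4: none
  a=5: (5, -2, 138), (5, 2, 138)  [2]
  a=6: (6, -2, 115), (6, 2, 115)  [2]
  a=7: (7, -4, 99), (7, 4, 99)  [2]
  a=8: none
  a=9: (9, -4, 77), (9, 4, 77)  [2]
  a=10: (10, -2, 69), (10, 2, 69)  [2]
  a=11: (11, -4, 63), (11, 4, 63)  [2]
  a=12: none
  a=13: (13, 0, 53)  [1]
  a=14: (14, -10, 51), (14, 10, 51)  [2]
  a=15: (15, -8, 47), (15, -2, 46), (15, 2, 46), (15, 8, 47)  [4]
  a=16: none
  a=17: (17, -10, 42), (17, 10, 42)  [2]
  a=18: (18, -14, 41), (18, 14, 41)  [2]
  a=19..20: none
  a=21: (21, -10, 34), (21, -4, 33), (21, 4, 33), (21, 10, 34)  [4]
  a=22: (22, -18, 35), (22, 18, 35)  [2]
  a=23: (23, -2, 30), (23, 2, 30)  [2]
  a=24: none
  a=25: (25, -12, 29), (25, 12, 29)  [2]
  a=26: (26, 26, 33)  [1]
  a=27: (27, -22, 30), (27, 22, 30)  [2]
  a=28..30: none
Total reduced forms: 1 + 1 + 2 + 2 + 2 + 2 + 2 + 2 + 2 + 1 + 2 + 4 + 2 + 2 + 4 + 2 + 2 + 2 + 1 + 2 = 40
h = 40

40


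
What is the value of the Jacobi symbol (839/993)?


Compute (839/993) via quadratic reciprocity:
  reciprocity: (839/993) -> +(993/839)
  reduce: (154/839)
  pull out 2: (2/839) = +1  (since 839 mod 8 = 7)
  reciprocity: (77/839) -> +(839/77)
  reduce: (69/77)
  reciprocity: (69/77) -> +(77/69)
  reduce: (8/69)
  pull out 2: (2/69) = -1  (since 69 mod 8 = 5)
  pull out 2: (2/69) = -1  (since 69 mod 8 = 5)
  pull out 2: (2/69) = -1  (since 69 mod 8 = 5)
  (1/69) = 1
Product of signs = -1

-1


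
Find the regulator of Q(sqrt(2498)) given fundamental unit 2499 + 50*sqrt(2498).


epsilon = 2499 + 50*sqrt(2498)
= 4997.9998
R = ln(4997.9998)
= 8.5168

8.5168


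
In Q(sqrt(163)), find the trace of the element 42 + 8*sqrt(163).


Tr(a + b*sqrt(d)) = (a + b*sqrt(d)) + (a - b*sqrt(d)) = 2a
= 2 * (42)
= 84

84


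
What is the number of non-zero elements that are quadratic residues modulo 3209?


For prime p, the number of non-zero quadratic residues is (p-1)/2.
= (3209-1)/2
= 1604

1604


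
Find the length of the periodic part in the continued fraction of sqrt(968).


Run the CF algorithm for sqrt(968).
a_0 = floor(sqrt(968)) = 31; set m_0=0, q_0=1.
Recurrence: m' = q*a - m,  q' = (d - m'^2)/q,  a' = floor((a_0 + m')/q').
  step 1: m=31, q=7, a=8
  step 2: m=25, q=49, a=1
  step 3: m=24, q=8, a=6
  step 4: m=24, q=49, a=1
  step 5: m=25, q=7, a=8
  step 6: m=31, q=1, a=62
a_6 = 2*a_0 = 62, so the period closes here.
sqrt(968) = [31; 8, 1, 6, 1, 8, 62]
Period length = 6

6


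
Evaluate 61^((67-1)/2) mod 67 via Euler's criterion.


p = 67 is prime and the exponent is (p-1)/2 = 33, so by Euler's criterion 61^33 = (61/67) = +1 or -1 mod 67.
Compute by square-and-multiply:
  33 = 32 + 1 (binary 100001)
  Repeated squaring mod 67: 61^1 = 61, 61^2 = 36, 61^4 = 23, 61^8 = 60, 61^16 = 49, 61^32 = 56
  61^33 = 61^32 * 61^1 = 56 * 61 mod 67
    56 * 61 = 3416 = 66 mod 67
  61^33 = 66 mod 67
Result 66 = p - 1 = -1 mod 67: 61 is a quadratic non-residue mod 67. As a residue in [0, p-1] the value is 66.
61^33 mod 67 = 66

66


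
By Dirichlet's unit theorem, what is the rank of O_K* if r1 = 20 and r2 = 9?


By Dirichlet's unit theorem:
rank = r1 + r2 - 1
= 20 + 9 - 1
= 28

28


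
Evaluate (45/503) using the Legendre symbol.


p = 503 is prime, so compute (45/503) with the reciprocity algorithm (Jacobi-symbol steps: pull out 2s via (2/n), flip via reciprocity, reduce):
  reciprocity: (45/503) -> +(503/45)
  reduce: (8/45)
  pull out 2: (2/45) = -1  (since 45 mod 8 = 5)
  pull out 2: (2/45) = -1  (since 45 mod 8 = 5)
  pull out 2: (2/45) = -1  (since 45 mod 8 = 5)
  (1/45) = 1
Product of signs = -1
(45/503) = -1

-1


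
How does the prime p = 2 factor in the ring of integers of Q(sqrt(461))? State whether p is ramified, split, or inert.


K = Q(sqrt(461)). Since d mod 4 = 1, disc(K) = 461.
Check p | disc: 461 mod 2 = 1.
p=2 does not divide disc (d is 1 mod 4). 2 splits iff d = 1 mod 8.
d mod 8 = 5, so (d/2) = -1.
(d/p) = -1, so p is inert: (p) stays prime with e=1, f=2, g=1.
Therefore p is inert.

inert


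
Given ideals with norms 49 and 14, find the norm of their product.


N(IJ) = N(I) * N(J)
= 49 * 14
= 686

686


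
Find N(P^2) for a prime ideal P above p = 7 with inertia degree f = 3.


N(P^a) = p^(a*f)
= 7^(2*3)
= 7^6
= 117649

117649


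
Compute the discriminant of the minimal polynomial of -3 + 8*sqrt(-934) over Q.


The element -3 + 8*sqrt(-934) has minimal polynomial:
x^2 + 6*x + 59785
Discriminant = (6)^2 - 4*(59785)
= 36 - 239140
= -239104

-239104


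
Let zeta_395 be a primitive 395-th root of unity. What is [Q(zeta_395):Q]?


The degree equals Euler's totient phi(395).
395 = 5 * 79
phi(395) = 312

312


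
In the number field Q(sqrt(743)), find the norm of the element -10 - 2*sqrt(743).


N(a + b*sqrt(d)) = a^2 - d*b^2
= (-10)^2 - (743)*(-2)^2
= 100 - 2972
= -2872

-2872


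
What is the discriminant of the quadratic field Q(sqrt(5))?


For K = Q(sqrt(d)) with d squarefree: disc(K) = d if d = 1 mod 4, and disc(K) = 4d if d = 2 or 3 mod 4.
Here d = 5, and d mod 4 = 1.
d = 1 mod 4 (O_K = Z[(1+sqrt(d))/2]), so disc(K) = d = 5

5


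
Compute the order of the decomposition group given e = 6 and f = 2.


|D_P| = e * f
= 6 * 2
= 12

12


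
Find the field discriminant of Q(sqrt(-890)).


For K = Q(sqrt(d)) with d squarefree: disc(K) = d if d = 1 mod 4, and disc(K) = 4d if d = 2 or 3 mod 4.
Here d = -890, and d mod 4 = 2.
d = 2 mod 4, not 1 (O_K = Z[sqrt(d)]), so disc(K) = 4d = 4 * (-890) = -3560

-3560


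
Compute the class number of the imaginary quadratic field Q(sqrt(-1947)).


K = Q(sqrt(-1947)). d mod 4 = 1, so D = disc(K) = d = -1947
h(K) equals the number of primitive reduced positive-definite forms (a, b, c) = a*x^2 + b*x*y + c*y^2 with b^2 - 4ac = D,
where reduced means |b| <= a <= c, with b >= 0 whenever |b| = a or a = c, and primitive means gcd(a, b, c) = 1.
Reduced forces 3a^2 <= |D| = 1947, so 1 <= a <= 25; b must have the parity of D, and c = (b^2 - D)/(4a) must be an integer >= a.
Enumerate a = 1..25, b in [-a, a]:
  a=1: (1, 1, 487)  [1]
  a=2: none
  a=3: (3, 3, 163)  [1]
  a=4..10: none
  a=11: (11, 11, 47)  [1]
  a=12: none
  a=13: (13, -9, 39), (13, 9, 39)  [2]
  a=14..16: none
  a=17: (17, -5, 29), (17, 5, 29)  [2]
  a=18..22: none
  a=23: (23, 13, 23)  [1]
  a=24..25: none
Total reduced forms: 1 + 1 + 1 + 2 + 2 + 1 = 8
h = 8

8


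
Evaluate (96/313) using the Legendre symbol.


p = 313 is prime, so compute (96/313) with the reciprocity algorithm (Jacobi-symbol steps: pull out 2s via (2/n), flip via reciprocity, reduce):
  pull out 2: (2/313) = +1  (since 313 mod 8 = 1)
  pull out 2: (2/313) = +1  (since 313 mod 8 = 1)
  pull out 2: (2/313) = +1  (since 313 mod 8 = 1)
  pull out 2: (2/313) = +1  (since 313 mod 8 = 1)
  pull out 2: (2/313) = +1  (since 313 mod 8 = 1)
  reciprocity: (3/313) -> +(313/3)
  reduce: (1/3)
  (1/3) = 1
Product of signs = 1
(96/313) = 1

1


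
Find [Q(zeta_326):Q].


The degree equals Euler's totient phi(326).
326 = 2 * 163
phi(326) = 162

162


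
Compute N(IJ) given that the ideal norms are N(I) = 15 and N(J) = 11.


N(IJ) = N(I) * N(J)
= 15 * 11
= 165

165


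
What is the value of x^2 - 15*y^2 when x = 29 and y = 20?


x^2 - d*y^2
= 29^2 - 15*20^2
= 841 - 6000
= -5159

-5159


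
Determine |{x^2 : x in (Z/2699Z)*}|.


For prime p, the number of non-zero quadratic residues is (p-1)/2.
= (2699-1)/2
= 1349

1349


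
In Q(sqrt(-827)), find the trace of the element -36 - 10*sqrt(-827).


Tr(a + b*sqrt(d)) = (a + b*sqrt(d)) + (a - b*sqrt(d)) = 2a
= 2 * (-36)
= -72

-72


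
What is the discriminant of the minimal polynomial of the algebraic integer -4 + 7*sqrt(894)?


The element -4 + 7*sqrt(894) has minimal polynomial:
x^2 + 8*x - 43790
Discriminant = (8)^2 - 4*(-43790)
= 64 + 175160
= 175224

175224


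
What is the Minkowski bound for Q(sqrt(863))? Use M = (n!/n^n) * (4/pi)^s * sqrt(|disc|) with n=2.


d = 863, d mod 4 = 3, so disc(K) = 4d = 3452; |disc(K)| = 3452
Real quadratic field, so n = 2, s = r2 = 0, r1 = 2
M = (n!/n^n) * (4/pi)^s * sqrt(|disc(K)|) = (2!/2^2) * (4/pi)^0 * sqrt(3452)
= 0.5 * 1.000000 * 58.753723
= 29.3769

29.3769


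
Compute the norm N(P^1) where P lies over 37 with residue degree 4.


N(P^a) = p^(a*f)
= 37^(1*4)
= 37^4
= 1874161

1874161


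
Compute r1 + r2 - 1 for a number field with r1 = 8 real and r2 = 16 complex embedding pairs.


By Dirichlet's unit theorem:
rank = r1 + r2 - 1
= 8 + 16 - 1
= 23

23


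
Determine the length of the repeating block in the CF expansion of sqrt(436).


Run the CF algorithm for sqrt(436).
a_0 = floor(sqrt(436)) = 20; set m_0=0, q_0=1.
Recurrence: m' = q*a - m,  q' = (d - m'^2)/q,  a' = floor((a_0 + m')/q').
  step 1: m=20, q=36, a=1
  step 2: m=16, q=5, a=7
  step 3: m=19, q=15, a=2
  step 4: m=11, q=21, a=1
  step 5: m=10, q=16, a=1
  step 6: m=6, q=25, a=1
  step 7: m=19, q=3, a=13
  step 8: m=20, q=12, a=3
  step 9: m=16, q=15, a=2
  step 10: m=14, q=16, a=2
  step 11: m=18, q=7, a=5
  step 12: m=17, q=21, a=1
  step 13: m=4, q=20, a=1
  step 14: m=16, q=9, a=4
  step 15: m=20, q=4, a=10
  step 16: m=20, q=9, a=4
  step 17: m=16, q=20, a=1
  step 18: m=4, q=21, a=1
  step 19: m=17, q=7, a=5
  step 20: m=18, q=16, a=2
  step 21: m=14, q=15, a=2
  step 22: m=16, q=12, a=3
  step 23: m=20, q=3, a=13
  step 24: m=19, q=25, a=1
  step 25: m=6, q=16, a=1
  step 26: m=10, q=21, a=1
  step 27: m=11, q=15, a=2
  step 28: m=19, q=5, a=7
  step 29: m=16, q=36, a=1
  step 30: m=20, q=1, a=40
a_30 = 2*a_0 = 40, so the period closes here.
sqrt(436) = [20; 1, 7, 2, 1, 1, 1, 13, 3, 2, 2, 5, 1, 1, 4, 10, 4, 1, 1, 5, 2, 2, 3, 13, 1, 1, 1, 2, 7, 1, 40]
Period length = 30

30


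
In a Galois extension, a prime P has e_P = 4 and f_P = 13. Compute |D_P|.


|D_P| = e * f
= 4 * 13
= 52

52


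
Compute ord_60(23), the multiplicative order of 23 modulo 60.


We want ord_60(23), the smallest k >= 1 with 23^k = 1 mod 60.
n = 60 = 2^2 * 3 * 5, phi(60) = 16; the order divides phi(n).
Divisors of 16: 1, 2, 4, 8, 16
Repeated squaring mod 60: 23^1 = 23, 23^2 = 49, 23^4 = 1, 23^8 = 1, 23^16 = 1
Test divisors in increasing order:
  k=1: 23^1 = 23 mod 60
  k=2: 23^2 = 49 mod 60
  k=4: 23^4 = 1 mod 60  <- first divisor giving 1
Order = 4

4


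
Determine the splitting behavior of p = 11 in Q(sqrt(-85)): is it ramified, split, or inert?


K = Q(sqrt(-85)). Since d mod 4 = 3, disc(K) = -340.
Check p | disc: -340 mod 11 = 1.
p does not divide disc. Compute Legendre symbol (d/p):
3^((11-1)/2) mod 11 = 1
(d/p) = 1, so p splits: (p) = P*P' with e=1, f=1, g=2.
Therefore p is split.

split


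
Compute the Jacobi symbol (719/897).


Compute (719/897) via quadratic reciprocity:
  reciprocity: (719/897) -> +(897/719)
  reduce: (178/719)
  pull out 2: (2/719) = +1  (since 719 mod 8 = 7)
  reciprocity: (89/719) -> +(719/89)
  reduce: (7/89)
  reciprocity: (7/89) -> +(89/7)
  reduce: (5/7)
  reciprocity: (5/7) -> +(7/5)
  reduce: (2/5)
  pull out 2: (2/5) = -1  (since 5 mod 8 = 5)
  (1/5) = 1
Product of signs = -1

-1


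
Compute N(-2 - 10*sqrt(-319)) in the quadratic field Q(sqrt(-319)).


N(a + b*sqrt(d)) = a^2 - d*b^2
= (-2)^2 - (-319)*(-10)^2
= 4 + 31900
= 31904

31904


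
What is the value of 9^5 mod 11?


p = 11 is prime and the exponent is (p-1)/2 = 5, so by Euler's criterion 9^5 = (9/11) = +1 or -1 mod 11.
Compute by square-and-multiply:
  5 = 4 + 1 (binary 101)
  Repeated squaring mod 11: 9^1 = 9, 9^2 = 4, 9^4 = 5
  9^5 = 9^4 * 9^1 = 5 * 9 mod 11
    5 * 9 = 45 = 1 mod 11
  9^5 = 1 mod 11
Result 1: 9 is a quadratic residue mod 11.
9^5 mod 11 = 1

1


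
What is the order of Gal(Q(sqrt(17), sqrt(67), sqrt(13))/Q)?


The 3 square roots of distinct primes are multiplicatively independent over Q,
so [K:Q] = 2^3 and Gal(K/Q) is isomorphic to (Z/2Z)^3.
|Gal| = 2^3 = 8

8


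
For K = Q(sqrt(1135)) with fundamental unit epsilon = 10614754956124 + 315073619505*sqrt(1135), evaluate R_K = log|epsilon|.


epsilon = 10614754956124 + 315073619505*sqrt(1135)
= 2.1230e+13
R = ln(2.1230e+13)
= 30.6864

30.6864


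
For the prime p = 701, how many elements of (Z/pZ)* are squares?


For prime p, the number of non-zero quadratic residues is (p-1)/2.
= (701-1)/2
= 350

350


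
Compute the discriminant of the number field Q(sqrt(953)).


For K = Q(sqrt(d)) with d squarefree: disc(K) = d if d = 1 mod 4, and disc(K) = 4d if d = 2 or 3 mod 4.
Here d = 953, and d mod 4 = 1.
d = 1 mod 4 (O_K = Z[(1+sqrt(d))/2]), so disc(K) = d = 953

953


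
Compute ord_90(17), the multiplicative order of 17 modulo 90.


We want ord_90(17), the smallest k >= 1 with 17^k = 1 mod 90.
n = 90 = 2 * 3^2 * 5, phi(90) = 24; the order divides phi(n).
Divisors of 24: 1, 2, 3, 4, 6, 8, 12, 24
Repeated squaring mod 90: 17^1 = 17, 17^2 = 19, 17^4 = 1, 17^8 = 1, 17^16 = 1
Test divisors in increasing order:
  k=1: 17^1 = 17 mod 90
  k=2: 17^2 = 19 mod 90
  k=3: 17^3 = 19 * 17 = 53 mod 90
  k=4: 17^4 = 1 mod 90  <- first divisor giving 1
Order = 4

4


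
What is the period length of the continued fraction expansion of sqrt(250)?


Run the CF algorithm for sqrt(250).
a_0 = floor(sqrt(250)) = 15; set m_0=0, q_0=1.
Recurrence: m' = q*a - m,  q' = (d - m'^2)/q,  a' = floor((a_0 + m')/q').
  step 1: m=15, q=25, a=1
  step 2: m=10, q=6, a=4
  step 3: m=14, q=9, a=3
  step 4: m=13, q=9, a=3
  step 5: m=14, q=6, a=4
  step 6: m=10, q=25, a=1
  step 7: m=15, q=1, a=30
a_7 = 2*a_0 = 30, so the period closes here.
sqrt(250) = [15; 1, 4, 3, 3, 4, 1, 30]
Period length = 7

7


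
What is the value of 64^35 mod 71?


p = 71 is prime and the exponent is (p-1)/2 = 35, so by Euler's criterion 64^35 = (64/71) = +1 or -1 mod 71.
Compute by square-and-multiply:
  35 = 32 + 2 + 1 (binary 100011)
  Repeated squaring mod 71: 64^1 = 64, 64^2 = 49, 64^4 = 58, 64^8 = 27, 64^16 = 19, 64^32 = 6
  64^35 = 64^32 * 64^2 * 64^1 = 6 * 49 * 64 mod 71
    6 * 49 = 294 = 10 mod 71
    10 * 64 = 640 = 1 mod 71
  64^35 = 1 mod 71
Result 1: 64 is a quadratic residue mod 71.
64^35 mod 71 = 1

1


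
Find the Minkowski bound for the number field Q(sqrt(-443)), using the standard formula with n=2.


d = -443, d mod 4 = 1, so disc(K) = d = -443; |disc(K)| = 443
Imaginary quadratic field, so n = 2, s = r2 = 1, r1 = 0
M = (n!/n^n) * (4/pi)^s * sqrt(|disc(K)|) = (2!/2^2) * (4/pi)^1 * sqrt(443)
= 0.5 * 1.273240 * 21.047565
= 13.3993

13.3993


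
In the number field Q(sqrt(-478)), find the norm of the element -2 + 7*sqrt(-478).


N(a + b*sqrt(d)) = a^2 - d*b^2
= (-2)^2 - (-478)*(7)^2
= 4 + 23422
= 23426

23426


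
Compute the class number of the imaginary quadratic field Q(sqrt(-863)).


K = Q(sqrt(-863)). d mod 4 = 1, so D = disc(K) = d = -863
h(K) equals the number of primitive reduced positive-definite forms (a, b, c) = a*x^2 + b*x*y + c*y^2 with b^2 - 4ac = D,
where reduced means |b| <= a <= c, with b >= 0 whenever |b| = a or a = c, and primitive means gcd(a, b, c) = 1.
Reduced forces 3a^2 <= |D| = 863, so 1 <= a <= 16; b must have the parity of D, and c = (b^2 - D)/(4a) must be an integer >= a.
Enumerate a = 1..16, b in [-a, a]:
  a=1: (1, 1, 216)  [1]
  a=2: (2, -1, 108), (2, 1, 108)  [2]
  a=3: (3, -1, 72), (3, 1, 72)  [2]
  a=4: (4, -1, 54), (4, 1, 54)  [2]
  a=5: none
  a=6: (6, -5, 37), (6, -1, 36), (6, 1, 36), (6, 5, 37)  [4]
  a=7: none
  a=8: (8, -1, 27), (8, 1, 27)  [2]
  a=9: (9, -1, 24), (9, 1, 24)  [2]
  a=10..11: none
  a=12: (12, -7, 19), (12, -1, 18), (12, 1, 18), (12, 7, 19)  [4]
  a=13..15: none
  a=16: (16, -15, 17), (16, 15, 17)  [2]
Total reduced forms: 1 + 2 + 2 + 2 + 4 + 2 + 2 + 4 + 2 = 21
h = 21

21


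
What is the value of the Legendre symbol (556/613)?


p = 613 is prime, so compute (556/613) with the reciprocity algorithm (Jacobi-symbol steps: pull out 2s via (2/n), flip via reciprocity, reduce):
  pull out 2: (2/613) = -1  (since 613 mod 8 = 5)
  pull out 2: (2/613) = -1  (since 613 mod 8 = 5)
  reciprocity: (139/613) -> +(613/139)
  reduce: (57/139)
  reciprocity: (57/139) -> +(139/57)
  reduce: (25/57)
  reciprocity: (25/57) -> +(57/25)
  reduce: (7/25)
  reciprocity: (7/25) -> +(25/7)
  reduce: (4/7)
  pull out 2: (2/7) = +1  (since 7 mod 8 = 7)
  pull out 2: (2/7) = +1  (since 7 mod 8 = 7)
  (1/7) = 1
Product of signs = 1
(556/613) = 1

1


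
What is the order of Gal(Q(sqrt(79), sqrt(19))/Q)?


The 2 square roots of distinct primes are multiplicatively independent over Q,
so [K:Q] = 2^2 and Gal(K/Q) is isomorphic to (Z/2Z)^2.
|Gal| = 2^2 = 4

4


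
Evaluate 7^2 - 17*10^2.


x^2 - d*y^2
= 7^2 - 17*10^2
= 49 - 1700
= -1651

-1651


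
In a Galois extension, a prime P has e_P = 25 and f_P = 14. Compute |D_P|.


|D_P| = e * f
= 25 * 14
= 350

350


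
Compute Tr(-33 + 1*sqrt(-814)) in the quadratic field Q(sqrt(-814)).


Tr(a + b*sqrt(d)) = (a + b*sqrt(d)) + (a - b*sqrt(d)) = 2a
= 2 * (-33)
= -66

-66


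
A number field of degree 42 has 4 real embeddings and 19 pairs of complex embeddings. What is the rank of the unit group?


By Dirichlet's unit theorem:
rank = r1 + r2 - 1
= 4 + 19 - 1
= 22

22


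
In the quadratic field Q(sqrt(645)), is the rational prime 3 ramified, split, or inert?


K = Q(sqrt(645)). Since d mod 4 = 1, disc(K) = 645.
Check p | disc: 645 mod 3 = 0.
p divides disc, so p ramifies: (p) = P^2 with e=2, f=1, g=1.
Therefore p is ramified.

ramified


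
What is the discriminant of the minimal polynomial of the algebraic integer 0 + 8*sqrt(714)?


The element 0 + 8*sqrt(714) has minimal polynomial:
x^2 + 0*x - 45696
Discriminant = (0)^2 - 4*(-45696)
= 0 + 182784
= 182784

182784


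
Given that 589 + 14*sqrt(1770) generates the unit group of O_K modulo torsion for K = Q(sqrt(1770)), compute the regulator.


epsilon = 589 + 14*sqrt(1770)
= 1177.9992
R = ln(1177.9992)
= 7.0716

7.0716


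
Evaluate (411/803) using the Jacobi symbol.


Compute (411/803) via quadratic reciprocity:
  reciprocity: (411/803) -> -(803/411)
  reduce: (392/411)
  pull out 2: (2/411) = -1  (since 411 mod 8 = 3)
  pull out 2: (2/411) = -1  (since 411 mod 8 = 3)
  pull out 2: (2/411) = -1  (since 411 mod 8 = 3)
  reciprocity: (49/411) -> +(411/49)
  reduce: (19/49)
  reciprocity: (19/49) -> +(49/19)
  reduce: (11/19)
  reciprocity: (11/19) -> -(19/11)
  reduce: (8/11)
  pull out 2: (2/11) = -1  (since 11 mod 8 = 3)
  pull out 2: (2/11) = -1  (since 11 mod 8 = 3)
  pull out 2: (2/11) = -1  (since 11 mod 8 = 3)
  (1/11) = 1
Product of signs = 1

1


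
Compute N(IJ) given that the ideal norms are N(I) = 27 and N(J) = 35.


N(IJ) = N(I) * N(J)
= 27 * 35
= 945

945


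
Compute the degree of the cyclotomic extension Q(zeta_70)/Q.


The degree equals Euler's totient phi(70).
70 = 2 * 5 * 7
phi(70) = 24

24


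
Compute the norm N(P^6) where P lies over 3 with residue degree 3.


N(P^a) = p^(a*f)
= 3^(6*3)
= 3^18
= 387420489

387420489


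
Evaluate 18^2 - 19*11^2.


x^2 - d*y^2
= 18^2 - 19*11^2
= 324 - 2299
= -1975

-1975


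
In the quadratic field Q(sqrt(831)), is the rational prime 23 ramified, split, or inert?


K = Q(sqrt(831)). Since d mod 4 = 3, disc(K) = 3324.
Check p | disc: 3324 mod 23 = 12.
p does not divide disc. Compute Legendre symbol (d/p):
3^((23-1)/2) mod 23 = 1
(d/p) = 1, so p splits: (p) = P*P' with e=1, f=1, g=2.
Therefore p is split.

split


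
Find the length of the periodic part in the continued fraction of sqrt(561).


Run the CF algorithm for sqrt(561).
a_0 = floor(sqrt(561)) = 23; set m_0=0, q_0=1.
Recurrence: m' = q*a - m,  q' = (d - m'^2)/q,  a' = floor((a_0 + m')/q').
  step 1: m=23, q=32, a=1
  step 2: m=9, q=15, a=2
  step 3: m=21, q=8, a=5
  step 4: m=19, q=25, a=1
  step 5: m=6, q=21, a=1
  step 6: m=15, q=16, a=2
  step 7: m=17, q=17, a=2
  step 8: m=17, q=16, a=2
  step 9: m=15, q=21, a=1
  step 10: m=6, q=25, a=1
  step 11: m=19, q=8, a=5
  step 12: m=21, q=15, a=2
  step 13: m=9, q=32, a=1
  step 14: m=23, q=1, a=46
a_14 = 2*a_0 = 46, so the period closes here.
sqrt(561) = [23; 1, 2, 5, 1, 1, 2, 2, 2, 1, 1, 5, 2, 1, 46]
Period length = 14

14


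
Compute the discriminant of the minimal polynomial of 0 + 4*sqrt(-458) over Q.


The element 0 + 4*sqrt(-458) has minimal polynomial:
x^2 + 0*x + 7328
Discriminant = (0)^2 - 4*(7328)
= 0 - 29312
= -29312

-29312


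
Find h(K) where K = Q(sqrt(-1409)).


K = Q(sqrt(-1409)). d mod 4 = 3, so D = disc(K) = 4d = -5636
h(K) equals the number of primitive reduced positive-definite forms (a, b, c) = a*x^2 + b*x*y + c*y^2 with b^2 - 4ac = D,
where reduced means |b| <= a <= c, with b >= 0 whenever |b| = a or a = c, and primitive means gcd(a, b, c) = 1.
Reduced forces 3a^2 <= |D| = 5636, so 1 <= a <= 43; b must have the parity of D, and c = (b^2 - D)/(4a) must be an integer >= a.
Enumerate a = 1..43, b in [-a, a]:
  a=1: (1, 0, 1409)  [1]
  a=2: (2, 2, 705)  [1]
  a=3: (3, -2, 470), (3, 2, 470)  [2]
  a=4: none
  a=5: (5, -2, 282), (5, 2, 282)  [2]
  a=6: (6, -2, 235), (6, 2, 235)  [2]
  a=7..8: none
  a=9: (9, -4, 157), (9, 4, 157)  [2]
  a=10: (10, -2, 141), (10, 2, 141)  [2]
  a=11..14: none
  a=15: (15, -8, 95), (15, -2, 94), (15, 2, 94), (15, 8, 95)  [4]
  a=16: none
  a=17: (17, -12, 85), (17, 12, 85)  [2]
  a=18: (18, -14, 81), (18, 14, 81)  [2]
  a=19: (19, -8, 75), (19, 8, 75)  [2]
  a=20..24: none
  a=25: (25, -8, 57), (25, 8, 57)  [2]
  a=26: none
  a=27: (27, -14, 54), (27, 14, 54)  [2]
  a=28..29: none
  a=30: (30, -22, 51), (30, -2, 47), (30, 2, 47), (30, 22, 51)  [4]
  a=31..33: none
  a=34: (34, -22, 45), (34, 22, 45)  [2]
  a=35..36: none
  a=37: (37, -32, 45), (37, 32, 45)  [2]
  a=38: (38, -30, 43), (38, 30, 43)  [2]
  a=39..43: none
Total reduced forms: 1 + 1 + 2 + 2 + 2 + 2 + 2 + 4 + 2 + 2 + 2 + 2 + 2 + 4 + 2 + 2 + 2 = 36
h = 36

36


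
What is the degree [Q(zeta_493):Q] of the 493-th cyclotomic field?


The degree equals Euler's totient phi(493).
493 = 17 * 29
phi(493) = 448

448


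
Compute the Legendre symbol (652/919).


p = 919 is prime, so compute (652/919) with the reciprocity algorithm (Jacobi-symbol steps: pull out 2s via (2/n), flip via reciprocity, reduce):
  pull out 2: (2/919) = +1  (since 919 mod 8 = 7)
  pull out 2: (2/919) = +1  (since 919 mod 8 = 7)
  reciprocity: (163/919) -> -(919/163)
  reduce: (104/163)
  pull out 2: (2/163) = -1  (since 163 mod 8 = 3)
  pull out 2: (2/163) = -1  (since 163 mod 8 = 3)
  pull out 2: (2/163) = -1  (since 163 mod 8 = 3)
  reciprocity: (13/163) -> +(163/13)
  reduce: (7/13)
  reciprocity: (7/13) -> +(13/7)
  reduce: (6/7)
  pull out 2: (2/7) = +1  (since 7 mod 8 = 7)
  reciprocity: (3/7) -> -(7/3)
  reduce: (1/3)
  (1/3) = 1
Product of signs = -1
(652/919) = -1

-1


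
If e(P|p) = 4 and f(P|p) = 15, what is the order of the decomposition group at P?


|D_P| = e * f
= 4 * 15
= 60

60


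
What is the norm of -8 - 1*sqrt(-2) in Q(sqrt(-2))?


N(a + b*sqrt(d)) = a^2 - d*b^2
= (-8)^2 - (-2)*(-1)^2
= 64 + 2
= 66

66


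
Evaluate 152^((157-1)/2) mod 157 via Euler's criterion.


p = 157 is prime and the exponent is (p-1)/2 = 78, so by Euler's criterion 152^78 = (152/157) = +1 or -1 mod 157.
Compute by square-and-multiply:
  78 = 64 + 8 + 4 + 2 (binary 1001110)
  Repeated squaring mod 157: 152^1 = 152, 152^2 = 25, 152^4 = 154, 152^8 = 9, 152^16 = 81, 152^32 = 124, 152^64 = 147
  152^78 = 152^64 * 152^8 * 152^4 * 152^2 = 147 * 9 * 154 * 25 mod 157
    147 * 9 = 1323 = 67 mod 157
    67 * 154 = 10318 = 113 mod 157
    113 * 25 = 2825 = 156 mod 157
  152^78 = 156 mod 157
Result 156 = p - 1 = -1 mod 157: 152 is a quadratic non-residue mod 157. As a residue in [0, p-1] the value is 156.
152^78 mod 157 = 156

156


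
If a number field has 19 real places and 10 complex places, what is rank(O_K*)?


By Dirichlet's unit theorem:
rank = r1 + r2 - 1
= 19 + 10 - 1
= 28

28


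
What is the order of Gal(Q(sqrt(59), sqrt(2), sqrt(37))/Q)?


The 3 square roots of distinct primes are multiplicatively independent over Q,
so [K:Q] = 2^3 and Gal(K/Q) is isomorphic to (Z/2Z)^3.
|Gal| = 2^3 = 8

8


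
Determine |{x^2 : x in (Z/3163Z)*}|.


For prime p, the number of non-zero quadratic residues is (p-1)/2.
= (3163-1)/2
= 1581

1581


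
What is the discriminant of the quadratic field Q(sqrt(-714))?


For K = Q(sqrt(d)) with d squarefree: disc(K) = d if d = 1 mod 4, and disc(K) = 4d if d = 2 or 3 mod 4.
Here d = -714, and d mod 4 = 2.
d = 2 mod 4, not 1 (O_K = Z[sqrt(d)]), so disc(K) = 4d = 4 * (-714) = -2856

-2856


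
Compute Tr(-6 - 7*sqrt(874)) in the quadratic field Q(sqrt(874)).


Tr(a + b*sqrt(d)) = (a + b*sqrt(d)) + (a - b*sqrt(d)) = 2a
= 2 * (-6)
= -12

-12


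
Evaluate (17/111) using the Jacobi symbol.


Compute (17/111) via quadratic reciprocity:
  reciprocity: (17/111) -> +(111/17)
  reduce: (9/17)
  reciprocity: (9/17) -> +(17/9)
  reduce: (8/9)
  pull out 2: (2/9) = +1  (since 9 mod 8 = 1)
  pull out 2: (2/9) = +1  (since 9 mod 8 = 1)
  pull out 2: (2/9) = +1  (since 9 mod 8 = 1)
  (1/9) = 1
Product of signs = 1

1


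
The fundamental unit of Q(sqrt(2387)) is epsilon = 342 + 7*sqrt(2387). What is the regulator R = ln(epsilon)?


epsilon = 342 + 7*sqrt(2387)
= 683.9985
R = ln(683.9985)
= 6.5280

6.5280


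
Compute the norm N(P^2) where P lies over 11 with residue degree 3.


N(P^a) = p^(a*f)
= 11^(2*3)
= 11^6
= 1771561

1771561


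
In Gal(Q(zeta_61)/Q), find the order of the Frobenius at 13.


The Frobenius at p in Gal(Q(zeta_n)/Q) = (Z/nZ)* is the class of p, so its order is ord_61(13), the smallest k >= 1 with 13^k = 1 mod 61.
n = 61 = 61, phi(61) = 60; the order divides phi(n).
Divisors of 60: 1, 2, 3, 4, 5, 6, 10, 12, 15, 20, 30, 60
Repeated squaring mod 61: 13^1 = 13, 13^2 = 47, 13^4 = 13, 13^8 = 47, 13^16 = 13, 13^32 = 47
Test divisors in increasing order:
  k=1: 13^1 = 13 mod 61
  k=2: 13^2 = 47 mod 61
  k=3: 13^3 = 47 * 13 = 1 mod 61  <- first divisor giving 1
Order = 3

3


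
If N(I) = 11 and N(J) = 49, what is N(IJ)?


N(IJ) = N(I) * N(J)
= 11 * 49
= 539

539


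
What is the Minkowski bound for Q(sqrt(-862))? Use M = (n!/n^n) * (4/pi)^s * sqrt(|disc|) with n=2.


d = -862, d mod 4 = 2, so disc(K) = 4d = -3448; |disc(K)| = 3448
Imaginary quadratic field, so n = 2, s = r2 = 1, r1 = 0
M = (n!/n^n) * (4/pi)^s * sqrt(|disc(K)|) = (2!/2^2) * (4/pi)^1 * sqrt(3448)
= 0.5 * 1.273240 * 58.719673
= 37.3821

37.3821


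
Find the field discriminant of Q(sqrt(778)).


For K = Q(sqrt(d)) with d squarefree: disc(K) = d if d = 1 mod 4, and disc(K) = 4d if d = 2 or 3 mod 4.
Here d = 778, and d mod 4 = 2.
d = 2 mod 4, not 1 (O_K = Z[sqrt(d)]), so disc(K) = 4d = 4 * (778) = 3112

3112


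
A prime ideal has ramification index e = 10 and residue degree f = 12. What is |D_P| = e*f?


|D_P| = e * f
= 10 * 12
= 120

120


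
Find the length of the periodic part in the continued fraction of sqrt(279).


Run the CF algorithm for sqrt(279).
a_0 = floor(sqrt(279)) = 16; set m_0=0, q_0=1.
Recurrence: m' = q*a - m,  q' = (d - m'^2)/q,  a' = floor((a_0 + m')/q').
  step 1: m=16, q=23, a=1
  step 2: m=7, q=10, a=2
  step 3: m=13, q=11, a=2
  step 4: m=9, q=18, a=1
  step 5: m=9, q=11, a=2
  step 6: m=13, q=10, a=2
  step 7: m=7, q=23, a=1
  step 8: m=16, q=1, a=32
a_8 = 2*a_0 = 32, so the period closes here.
sqrt(279) = [16; 1, 2, 2, 1, 2, 2, 1, 32]
Period length = 8

8


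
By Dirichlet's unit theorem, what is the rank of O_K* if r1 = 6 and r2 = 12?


By Dirichlet's unit theorem:
rank = r1 + r2 - 1
= 6 + 12 - 1
= 17

17


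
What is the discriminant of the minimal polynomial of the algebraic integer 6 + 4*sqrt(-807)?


The element 6 + 4*sqrt(-807) has minimal polynomial:
x^2 - 12*x + 12948
Discriminant = (-12)^2 - 4*(12948)
= 144 - 51792
= -51648

-51648


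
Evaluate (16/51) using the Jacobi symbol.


Compute (16/51) via quadratic reciprocity:
  pull out 2: (2/51) = -1  (since 51 mod 8 = 3)
  pull out 2: (2/51) = -1  (since 51 mod 8 = 3)
  pull out 2: (2/51) = -1  (since 51 mod 8 = 3)
  pull out 2: (2/51) = -1  (since 51 mod 8 = 3)
  (1/51) = 1
Product of signs = 1

1


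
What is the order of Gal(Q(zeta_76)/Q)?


|Gal(Q(zeta_76)/Q)| = phi(76)
= 36

36


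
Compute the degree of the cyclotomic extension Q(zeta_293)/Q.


The degree equals Euler's totient phi(293).
293 = 293
phi(293) = 292

292


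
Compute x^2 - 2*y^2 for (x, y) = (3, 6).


x^2 - d*y^2
= 3^2 - 2*6^2
= 9 - 72
= -63

-63


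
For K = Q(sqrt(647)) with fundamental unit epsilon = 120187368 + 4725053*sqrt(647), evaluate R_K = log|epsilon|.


epsilon = 120187368 + 4725053*sqrt(647)
= 2.4037e+08
R = ln(2.4037e+08)
= 19.2977

19.2977


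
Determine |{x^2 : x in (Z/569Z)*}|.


For prime p, the number of non-zero quadratic residues is (p-1)/2.
= (569-1)/2
= 284

284


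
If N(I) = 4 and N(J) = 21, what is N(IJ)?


N(IJ) = N(I) * N(J)
= 4 * 21
= 84

84


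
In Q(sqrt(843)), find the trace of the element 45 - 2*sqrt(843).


Tr(a + b*sqrt(d)) = (a + b*sqrt(d)) + (a - b*sqrt(d)) = 2a
= 2 * (45)
= 90

90


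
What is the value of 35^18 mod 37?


p = 37 is prime and the exponent is (p-1)/2 = 18, so by Euler's criterion 35^18 = (35/37) = +1 or -1 mod 37.
Compute by square-and-multiply:
  18 = 16 + 2 (binary 10010)
  Repeated squaring mod 37: 35^1 = 35, 35^2 = 4, 35^4 = 16, 35^8 = 34, 35^16 = 9
  35^18 = 35^16 * 35^2 = 9 * 4 mod 37
    9 * 4 = 36 = 36 mod 37
  35^18 = 36 mod 37
Result 36 = p - 1 = -1 mod 37: 35 is a quadratic non-residue mod 37. As a residue in [0, p-1] the value is 36.
35^18 mod 37 = 36

36


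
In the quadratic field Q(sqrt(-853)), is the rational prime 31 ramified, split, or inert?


K = Q(sqrt(-853)). Since d mod 4 = 3, disc(K) = -3412.
Check p | disc: -3412 mod 31 = 29.
p does not divide disc. Compute Legendre symbol (d/p):
15^((31-1)/2) mod 31 = -1
(d/p) = -1, so p is inert: (p) stays prime with e=1, f=2, g=1.
Therefore p is inert.

inert


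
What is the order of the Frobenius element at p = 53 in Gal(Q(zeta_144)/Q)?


The Frobenius at p in Gal(Q(zeta_n)/Q) = (Z/nZ)* is the class of p, so its order is ord_144(53), the smallest k >= 1 with 53^k = 1 mod 144.
n = 144 = 2^4 * 3^2, phi(144) = 48; the order divides phi(n).
Divisors of 48: 1, 2, 3, 4, 6, 8, 12, 16, 24, 48
Repeated squaring mod 144: 53^1 = 53, 53^2 = 73, 53^4 = 1, 53^8 = 1, 53^16 = 1, 53^32 = 1
Test divisors in increasing order:
  k=1: 53^1 = 53 mod 144
  k=2: 53^2 = 73 mod 144
  k=3: 53^3 = 73 * 53 = 125 mod 144
  k=4: 53^4 = 1 mod 144  <- first divisor giving 1
Order = 4

4


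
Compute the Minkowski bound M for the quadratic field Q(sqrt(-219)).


d = -219, d mod 4 = 1, so disc(K) = d = -219; |disc(K)| = 219
Imaginary quadratic field, so n = 2, s = r2 = 1, r1 = 0
M = (n!/n^n) * (4/pi)^s * sqrt(|disc(K)|) = (2!/2^2) * (4/pi)^1 * sqrt(219)
= 0.5 * 1.273240 * 14.798649
= 9.4211

9.4211


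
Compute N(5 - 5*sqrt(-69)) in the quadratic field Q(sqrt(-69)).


N(a + b*sqrt(d)) = a^2 - d*b^2
= (5)^2 - (-69)*(-5)^2
= 25 + 1725
= 1750

1750


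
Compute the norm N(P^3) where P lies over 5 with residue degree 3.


N(P^a) = p^(a*f)
= 5^(3*3)
= 5^9
= 1953125

1953125


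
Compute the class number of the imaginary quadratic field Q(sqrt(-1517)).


K = Q(sqrt(-1517)). d mod 4 = 3, so D = disc(K) = 4d = -6068
h(K) equals the number of primitive reduced positive-definite forms (a, b, c) = a*x^2 + b*x*y + c*y^2 with b^2 - 4ac = D,
where reduced means |b| <= a <= c, with b >= 0 whenever |b| = a or a = c, and primitive means gcd(a, b, c) = 1.
Reduced forces 3a^2 <= |D| = 6068, so 1 <= a <= 44; b must have the parity of D, and c = (b^2 - D)/(4a) must be an integer >= a.
Enumerate a = 1..44, b in [-a, a]:
  a=1: (1, 0, 1517)  [1]
  a=2: (2, 2, 759)  [1]
  a=3: (3, -2, 506), (3, 2, 506)  [2]
  a=4..5: none
  a=6: (6, -2, 253), (6, 2, 253)  [2]
  a=7: (7, -6, 218), (7, 6, 218)  [2]
  a=8: none
  a=9: (9, -4, 169), (9, 4, 169)  [2]
  a=10: none
  a=11: (11, -2, 138), (11, 2, 138)  [2]
  a=12: none
  a=13: (13, -4, 117), (13, 4, 117)  [2]
  a=14: (14, -6, 109), (14, 6, 109)  [2]
  a=15..16: none
  a=17: (17, -16, 93), (17, 16, 93)  [2]
  a=18: (18, -14, 87), (18, 14, 87)  [2]
  a=19..20: none
  a=21: (21, -20, 77), (21, -8, 73), (21, 8, 73), (21, 20, 77)  [4]
  a=22: (22, -2, 69), (22, 2, 69)  [2]
  a=23: (23, -2, 66), (23, 2, 66)  [2]
  a=24..25: none
  a=26: (26, -22, 63), (26, 22, 63)  [2]
  a=27: (27, -14, 58), (27, 14, 58)  [2]
  a=28: none
  a=29: (29, -14, 54), (29, 14, 54)  [2]
  a=30: none
  a=31: (31, -16, 51), (31, 16, 51)  [2]
  a=32: none
  a=33: (33, -20, 49), (33, -2, 46), (33, 2, 46), (33, 20, 49)  [4]
  a=34: (34, -18, 47), (34, 18, 47)  [2]
  a=35..36: none
  a=37: (37, 0, 41)  [1]
  a=38: none
  a=39: (39, -22, 42), (39, 4, 39), (39, 22, 42)  [3]
  a=40..41: none
  a=42: (42, -34, 43), (42, 34, 43)  [2]
  a=43..44: none
Total reduced forms: 1 + 1 + 2 + 2 + 2 + 2 + 2 + 2 + 2 + 2 + 2 + 4 + 2 + 2 + 2 + 2 + 2 + 2 + 4 + 2 + 1 + 3 + 2 = 48
h = 48

48


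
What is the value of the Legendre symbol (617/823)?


p = 823 is prime, so compute (617/823) with the reciprocity algorithm (Jacobi-symbol steps: pull out 2s via (2/n), flip via reciprocity, reduce):
  reciprocity: (617/823) -> +(823/617)
  reduce: (206/617)
  pull out 2: (2/617) = +1  (since 617 mod 8 = 1)
  reciprocity: (103/617) -> +(617/103)
  reduce: (102/103)
  pull out 2: (2/103) = +1  (since 103 mod 8 = 7)
  reciprocity: (51/103) -> -(103/51)
  reduce: (1/51)
  (1/51) = 1
Product of signs = -1
(617/823) = -1

-1


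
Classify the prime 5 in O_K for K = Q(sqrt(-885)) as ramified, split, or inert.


K = Q(sqrt(-885)). Since d mod 4 = 3, disc(K) = -3540.
Check p | disc: -3540 mod 5 = 0.
p divides disc, so p ramifies: (p) = P^2 with e=2, f=1, g=1.
Therefore p is ramified.

ramified


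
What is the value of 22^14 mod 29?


p = 29 is prime and the exponent is (p-1)/2 = 14, so by Euler's criterion 22^14 = (22/29) = +1 or -1 mod 29.
Compute by square-and-multiply:
  14 = 8 + 4 + 2 (binary 1110)
  Repeated squaring mod 29: 22^1 = 22, 22^2 = 20, 22^4 = 23, 22^8 = 7
  22^14 = 22^8 * 22^4 * 22^2 = 7 * 23 * 20 mod 29
    7 * 23 = 161 = 16 mod 29
    16 * 20 = 320 = 1 mod 29
  22^14 = 1 mod 29
Result 1: 22 is a quadratic residue mod 29.
22^14 mod 29 = 1

1


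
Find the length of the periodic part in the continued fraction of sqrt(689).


Run the CF algorithm for sqrt(689).
a_0 = floor(sqrt(689)) = 26; set m_0=0, q_0=1.
Recurrence: m' = q*a - m,  q' = (d - m'^2)/q,  a' = floor((a_0 + m')/q').
  step 1: m=26, q=13, a=4
  step 2: m=26, q=1, a=52
a_2 = 2*a_0 = 52, so the period closes here.
sqrt(689) = [26; 4, 52]
Period length = 2

2


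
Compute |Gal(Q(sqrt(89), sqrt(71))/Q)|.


The 2 square roots of distinct primes are multiplicatively independent over Q,
so [K:Q] = 2^2 and Gal(K/Q) is isomorphic to (Z/2Z)^2.
|Gal| = 2^2 = 4

4


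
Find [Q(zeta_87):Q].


The degree equals Euler's totient phi(87).
87 = 3 * 29
phi(87) = 56

56


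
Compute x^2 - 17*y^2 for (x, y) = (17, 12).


x^2 - d*y^2
= 17^2 - 17*12^2
= 289 - 2448
= -2159

-2159


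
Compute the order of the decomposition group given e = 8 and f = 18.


|D_P| = e * f
= 8 * 18
= 144

144


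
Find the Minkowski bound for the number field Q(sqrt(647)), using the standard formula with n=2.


d = 647, d mod 4 = 3, so disc(K) = 4d = 2588; |disc(K)| = 2588
Real quadratic field, so n = 2, s = r2 = 0, r1 = 2
M = (n!/n^n) * (4/pi)^s * sqrt(|disc(K)|) = (2!/2^2) * (4/pi)^0 * sqrt(2588)
= 0.5 * 1.000000 * 50.872389
= 25.4362

25.4362


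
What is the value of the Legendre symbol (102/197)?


p = 197 is prime, so compute (102/197) with the reciprocity algorithm (Jacobi-symbol steps: pull out 2s via (2/n), flip via reciprocity, reduce):
  pull out 2: (2/197) = -1  (since 197 mod 8 = 5)
  reciprocity: (51/197) -> +(197/51)
  reduce: (44/51)
  pull out 2: (2/51) = -1  (since 51 mod 8 = 3)
  pull out 2: (2/51) = -1  (since 51 mod 8 = 3)
  reciprocity: (11/51) -> -(51/11)
  reduce: (7/11)
  reciprocity: (7/11) -> -(11/7)
  reduce: (4/7)
  pull out 2: (2/7) = +1  (since 7 mod 8 = 7)
  pull out 2: (2/7) = +1  (since 7 mod 8 = 7)
  (1/7) = 1
Product of signs = -1
(102/197) = -1

-1


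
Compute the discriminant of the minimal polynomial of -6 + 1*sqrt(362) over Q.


The element -6 + 1*sqrt(362) has minimal polynomial:
x^2 + 12*x - 326
Discriminant = (12)^2 - 4*(-326)
= 144 + 1304
= 1448

1448


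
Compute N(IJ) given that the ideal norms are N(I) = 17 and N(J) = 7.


N(IJ) = N(I) * N(J)
= 17 * 7
= 119

119


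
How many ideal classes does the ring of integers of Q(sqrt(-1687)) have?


K = Q(sqrt(-1687)). d mod 4 = 1, so D = disc(K) = d = -1687
h(K) equals the number of primitive reduced positive-definite forms (a, b, c) = a*x^2 + b*x*y + c*y^2 with b^2 - 4ac = D,
where reduced means |b| <= a <= c, with b >= 0 whenever |b| = a or a = c, and primitive means gcd(a, b, c) = 1.
Reduced forces 3a^2 <= |D| = 1687, so 1 <= a <= 23; b must have the parity of D, and c = (b^2 - D)/(4a) must be an integer >= a.
Enumerate a = 1..23, b in [-a, a]:
  a=1: (1, 1, 422)  [1]
  a=2: (2, -1, 211), (2, 1, 211)  [2]
  a=3: none
  a=4: (4, -3, 106), (4, 3, 106)  [2]
  a=5..6: none
  a=7: (7, 7, 62)  [1]
  a=8: (8, -3, 53), (8, 3, 53)  [2]
  a=9..12: none
  a=13: (13, -9, 34), (13, 9, 34)  [2]
  a=14: (14, -7, 31), (14, 7, 31)  [2]
  a=15: none
  a=16: (16, -13, 29), (16, 13, 29)  [2]
  a=17: (17, -9, 26), (17, 9, 26)  [2]
  a=18: none
  a=19: (19, -17, 26), (19, 17, 26)  [2]
  a=20..23: none
Total reduced forms: 1 + 2 + 2 + 1 + 2 + 2 + 2 + 2 + 2 + 2 = 18
h = 18

18
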